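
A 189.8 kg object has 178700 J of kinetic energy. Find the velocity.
v = √(2·KE/m) = √(2·178700/189.8) = 43.39 m/s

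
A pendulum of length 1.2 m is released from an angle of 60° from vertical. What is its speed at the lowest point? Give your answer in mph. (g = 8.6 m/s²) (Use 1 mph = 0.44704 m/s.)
h = L(1 − cosθ) = 1.2(1 − cos60°) = 0.6 m
v = √(2gh) = √(2·8.6·0.6) = 3.21248 m/s = 7.186 mph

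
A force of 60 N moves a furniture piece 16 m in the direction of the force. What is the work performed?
W = F·d = (60)(16) = 960.0 J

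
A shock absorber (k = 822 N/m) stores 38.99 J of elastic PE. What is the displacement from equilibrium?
x = √(2·PE/k) = √(2·38.99/822) = 0.308 m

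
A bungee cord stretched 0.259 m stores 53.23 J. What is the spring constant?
k = 2·PE/x² = 2·53.23/(0.259)² = 1587 N/m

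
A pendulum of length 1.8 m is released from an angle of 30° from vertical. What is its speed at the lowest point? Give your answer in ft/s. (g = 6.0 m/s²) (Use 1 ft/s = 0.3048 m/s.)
h = L(1 − cosθ) = 1.8(1 − cos30°) = 0.241154 m
v = √(2gh) = √(2·6.0·0.241154) = 1.70113 m/s = 5.581 ft/s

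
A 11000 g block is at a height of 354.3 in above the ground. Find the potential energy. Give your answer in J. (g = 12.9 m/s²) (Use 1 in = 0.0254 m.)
Convert to SI: m = 11.0 kg, h = 8.99922 m
PE = mgh = (11.0)(12.9)(8.99922) = 1277 J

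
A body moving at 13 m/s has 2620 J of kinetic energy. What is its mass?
m = 2·KE/v² = 2·2620/(13)² = 31.01 kg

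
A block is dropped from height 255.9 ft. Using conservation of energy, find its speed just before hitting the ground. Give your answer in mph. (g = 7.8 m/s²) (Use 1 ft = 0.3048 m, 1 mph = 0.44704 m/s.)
Convert to SI: h = 77.9983 m
mgh = ½mv² ⇒ v = √(2gh) = √(2·7.8·77.9983) = 34.8823 m/s = 78.03 mph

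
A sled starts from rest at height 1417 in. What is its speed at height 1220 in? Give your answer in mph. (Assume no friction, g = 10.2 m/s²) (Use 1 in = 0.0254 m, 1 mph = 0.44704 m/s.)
Convert to SI: h₁−h₂ = 5.0038 m
mgh₁ = mgh₂ + ½mv² ⇒ v = √(2g(h₁−h₂)) = √(2·10.2·5.0038) = 10.1033 m/s = 22.6 mph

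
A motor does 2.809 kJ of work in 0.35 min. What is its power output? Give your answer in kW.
Convert to SI: W = 2809.0 J, t = 21.0 s
P = W/t = 2809.0/21.0 = 133.762 W = 0.1338 kW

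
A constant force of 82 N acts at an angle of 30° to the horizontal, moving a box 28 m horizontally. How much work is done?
W = F·d·cosθ = (82)(28)cos(30°) = 1988 J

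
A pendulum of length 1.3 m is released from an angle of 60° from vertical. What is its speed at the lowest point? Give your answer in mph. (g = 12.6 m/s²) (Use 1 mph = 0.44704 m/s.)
h = L(1 − cosθ) = 1.3(1 − cos60°) = 0.65 m
v = √(2gh) = √(2·12.6·0.65) = 4.04722 m/s = 9.053 mph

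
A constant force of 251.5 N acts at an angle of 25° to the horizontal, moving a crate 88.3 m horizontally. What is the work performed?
W = F·d·cosθ = (251.5)(88.3)cos(25°) = 20130 J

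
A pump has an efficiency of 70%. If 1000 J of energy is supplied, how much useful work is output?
W_out = η·W_in = 0.7·1000 = 700.0 J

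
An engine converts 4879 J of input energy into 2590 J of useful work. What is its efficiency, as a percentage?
η = W_out/W_in = 2590/4879 = 53.08%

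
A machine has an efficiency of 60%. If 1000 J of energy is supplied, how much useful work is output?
W_out = η·W_in = 0.6·1000 = 600.0 J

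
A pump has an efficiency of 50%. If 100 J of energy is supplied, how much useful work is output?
W_out = η·W_in = 0.5·100 = 50.0 J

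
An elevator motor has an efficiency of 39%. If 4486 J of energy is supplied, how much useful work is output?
W_out = η·W_in = 0.39·4486 = 1749.54 J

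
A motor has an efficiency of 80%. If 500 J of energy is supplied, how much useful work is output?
W_out = η·W_in = 0.8·500 = 400.0 J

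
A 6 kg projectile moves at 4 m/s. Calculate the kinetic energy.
KE = ½mv² = ½(6)(4)² = 48.0 J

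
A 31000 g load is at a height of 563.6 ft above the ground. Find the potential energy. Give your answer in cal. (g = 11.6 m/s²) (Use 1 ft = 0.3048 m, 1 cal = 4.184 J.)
Convert to SI: m = 31.0 kg, h = 171.785 m
PE = mgh = (31.0)(11.6)(171.785) = 61774.0 J = 14760 cal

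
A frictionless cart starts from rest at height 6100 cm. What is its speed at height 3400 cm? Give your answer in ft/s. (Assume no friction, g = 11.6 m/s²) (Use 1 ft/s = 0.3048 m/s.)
Convert to SI: h₁−h₂ = 27.0 m
mgh₁ = mgh₂ + ½mv² ⇒ v = √(2g(h₁−h₂)) = √(2·11.6·27.0) = 25.028 m/s = 82.11 ft/s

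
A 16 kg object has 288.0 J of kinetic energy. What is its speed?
v = √(2·KE/m) = √(2·288.0/16) = 6.0 m/s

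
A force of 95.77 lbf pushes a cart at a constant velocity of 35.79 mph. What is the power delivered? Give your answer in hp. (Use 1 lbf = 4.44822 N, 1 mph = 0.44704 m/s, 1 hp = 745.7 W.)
Convert to SI: F = 426.006 N, v = 15.9996 m/s
P = Fv = (426.006)(15.9996) = 6815.91 W = 9.14 hp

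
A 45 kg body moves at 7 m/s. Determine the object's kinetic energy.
KE = ½mv² = ½(45)(7)² = 1102.5 J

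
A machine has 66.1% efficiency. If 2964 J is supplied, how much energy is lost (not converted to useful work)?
W_lost = W_in(1 − η) = 2964·(1 − 0.661) = 1005 J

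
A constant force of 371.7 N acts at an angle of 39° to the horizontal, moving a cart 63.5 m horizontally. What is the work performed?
W = F·d·cosθ = (371.7)(63.5)cos(39°) = 18340 J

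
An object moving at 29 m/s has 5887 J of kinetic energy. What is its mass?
m = 2·KE/v² = 2·5887/(29)² = 14.0 kg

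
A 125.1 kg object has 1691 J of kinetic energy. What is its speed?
v = √(2·KE/m) = √(2·1691/125.1) = 5.199 m/s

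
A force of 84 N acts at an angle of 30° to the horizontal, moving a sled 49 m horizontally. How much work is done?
W = F·d·cosθ = (84)(49)cos(30°) = 3565 J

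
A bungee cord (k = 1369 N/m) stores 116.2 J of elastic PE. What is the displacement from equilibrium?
x = √(2·PE/k) = √(2·116.2/1369) = 0.412 m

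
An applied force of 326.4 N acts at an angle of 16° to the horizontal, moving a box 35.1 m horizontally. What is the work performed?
W = F·d·cosθ = (326.4)(35.1)cos(16°) = 11010 J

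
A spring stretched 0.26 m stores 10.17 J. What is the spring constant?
k = 2·PE/x² = 2·10.17/(0.26)² = 300.9 N/m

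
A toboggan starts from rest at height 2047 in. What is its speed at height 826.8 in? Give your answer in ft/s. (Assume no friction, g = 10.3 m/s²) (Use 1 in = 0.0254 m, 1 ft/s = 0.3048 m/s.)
Convert to SI: h₁−h₂ = 30.9931 m
mgh₁ = mgh₂ + ½mv² ⇒ v = √(2g(h₁−h₂)) = √(2·10.3·30.9931) = 25.2677 m/s = 82.9 ft/s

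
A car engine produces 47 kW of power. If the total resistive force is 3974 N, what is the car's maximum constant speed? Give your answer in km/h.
P = Fv ⇒ v = P/F = 47000 W/3974.0 N = 11.8269 m/s = 42.58 km/h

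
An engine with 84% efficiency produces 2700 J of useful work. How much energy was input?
W_in = W_out/η = 2700/0.84 = 3214 J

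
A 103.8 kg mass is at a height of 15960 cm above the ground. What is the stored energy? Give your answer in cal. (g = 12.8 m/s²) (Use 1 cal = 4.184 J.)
Convert to SI: m = 103.8 kg, h = 159.6 m
PE = mgh = (103.8)(12.8)(159.6) = 212051 J = 50680 cal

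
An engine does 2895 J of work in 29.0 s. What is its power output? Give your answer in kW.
P = W/t = 2895.0/29.0 = 99.8276 W = 0.09983 kW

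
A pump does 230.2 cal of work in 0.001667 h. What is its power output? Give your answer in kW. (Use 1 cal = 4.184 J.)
Convert to SI: W = 963.157 J, t = 6.0012 s
P = W/t = 963.157/6.0012 = 160.494 W = 0.1605 kW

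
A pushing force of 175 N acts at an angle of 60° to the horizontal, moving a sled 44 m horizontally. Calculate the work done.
W = F·d·cosθ = (175)(44)cos(60°) = 3850 J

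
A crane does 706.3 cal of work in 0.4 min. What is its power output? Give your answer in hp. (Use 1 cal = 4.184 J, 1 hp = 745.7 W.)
Convert to SI: W = 2955.16 J, t = 24.0 s
P = W/t = 2955.16/24.0 = 123.132 W = 0.1651 hp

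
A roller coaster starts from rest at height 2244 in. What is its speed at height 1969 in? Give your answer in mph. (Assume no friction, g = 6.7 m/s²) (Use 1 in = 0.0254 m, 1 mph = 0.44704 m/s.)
Convert to SI: h₁−h₂ = 6.985 m
mgh₁ = mgh₂ + ½mv² ⇒ v = √(2g(h₁−h₂)) = √(2·6.7·6.985) = 9.67466 m/s = 21.64 mph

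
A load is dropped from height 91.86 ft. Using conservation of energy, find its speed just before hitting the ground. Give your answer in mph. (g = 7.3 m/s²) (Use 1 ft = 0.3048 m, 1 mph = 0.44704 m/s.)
Convert to SI: h = 27.9989 m
mgh = ½mv² ⇒ v = √(2gh) = √(2·7.3·27.9989) = 20.2184 m/s = 45.23 mph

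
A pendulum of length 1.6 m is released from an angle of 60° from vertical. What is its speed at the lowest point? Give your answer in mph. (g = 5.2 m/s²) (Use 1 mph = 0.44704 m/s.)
h = L(1 − cosθ) = 1.6(1 − cos60°) = 0.8 m
v = √(2gh) = √(2·5.2·0.8) = 2.88444 m/s = 6.452 mph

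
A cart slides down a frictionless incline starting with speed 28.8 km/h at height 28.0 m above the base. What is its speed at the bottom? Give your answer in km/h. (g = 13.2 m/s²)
Convert to SI: v₀ = 8.0 m/s, h = 28.0 m
½mv₀² + mgh = ½mv² ⇒ v = √(v₀² + 2gh) = √(8.0² + 2·13.2·28.0) = 28.3408 m/s = 102.0 km/h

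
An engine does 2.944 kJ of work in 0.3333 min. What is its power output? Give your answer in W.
Convert to SI: W = 2944.0 J, t = 19.998 s
P = W/t = 2944.0/19.998 = 147.2 W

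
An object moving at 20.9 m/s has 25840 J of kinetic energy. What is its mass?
m = 2·KE/v² = 2·25840/(20.9)² = 118.3 kg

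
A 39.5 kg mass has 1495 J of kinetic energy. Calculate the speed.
v = √(2·KE/m) = √(2·1495/39.5) = 8.7 m/s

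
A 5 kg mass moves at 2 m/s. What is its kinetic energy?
KE = ½mv² = ½(5)(2)² = 10.0 J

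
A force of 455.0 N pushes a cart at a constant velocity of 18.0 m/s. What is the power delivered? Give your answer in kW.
P = Fv = (455.0)(18.0) = 8190.0 W = 8.19 kW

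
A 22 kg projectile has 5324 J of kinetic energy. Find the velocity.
v = √(2·KE/m) = √(2·5324/22) = 22.0 m/s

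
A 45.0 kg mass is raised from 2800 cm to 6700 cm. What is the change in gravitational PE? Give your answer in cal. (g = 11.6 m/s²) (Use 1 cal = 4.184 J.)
Convert to SI: m = 45.0 kg, Δh = 39.0 m
ΔPE = mgΔh = (45.0)(11.6)(39.0) = 20358.0 J = 4866 cal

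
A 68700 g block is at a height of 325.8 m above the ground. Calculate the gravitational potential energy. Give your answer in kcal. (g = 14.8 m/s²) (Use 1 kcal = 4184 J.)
Convert to SI: m = 68.7 kg, h = 325.8 m
PE = mgh = (68.7)(14.8)(325.8) = 331260 J = 79.17 kcal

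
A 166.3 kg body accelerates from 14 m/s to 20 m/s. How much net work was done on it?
W = ΔKE = ½m(v₂² − v₁²) = ½(166.3)(20² − 14²) = 16962.6 J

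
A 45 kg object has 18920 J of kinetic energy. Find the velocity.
v = √(2·KE/m) = √(2·18920/45) = 29.0 m/s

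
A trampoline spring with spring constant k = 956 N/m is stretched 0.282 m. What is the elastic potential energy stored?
PE = ½kx² = ½(956)(0.282)² = 38.01 J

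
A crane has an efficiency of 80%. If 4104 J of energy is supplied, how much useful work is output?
W_out = η·W_in = 0.8·4104 = 3283.2 J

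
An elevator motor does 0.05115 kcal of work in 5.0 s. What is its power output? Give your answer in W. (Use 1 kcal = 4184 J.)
Convert to SI: W = 214.012 J, t = 5.0 s
P = W/t = 214.012/5.0 = 42.8 W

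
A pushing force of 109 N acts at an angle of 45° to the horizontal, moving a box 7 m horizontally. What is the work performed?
W = F·d·cosθ = (109)(7)cos(45°) = 539.5 J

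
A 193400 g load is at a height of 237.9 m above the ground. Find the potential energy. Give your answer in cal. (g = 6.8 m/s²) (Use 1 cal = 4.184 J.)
Convert to SI: m = 193.4 kg, h = 237.9 m
PE = mgh = (193.4)(6.8)(237.9) = 312867 J = 74780 cal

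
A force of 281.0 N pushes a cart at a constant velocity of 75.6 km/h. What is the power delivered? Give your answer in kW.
Convert to SI: F = 281.0 N, v = 21.0 m/s
P = Fv = (281.0)(21.0) = 5901.0 W = 5.901 kW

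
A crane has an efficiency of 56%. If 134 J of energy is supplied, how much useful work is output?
W_out = η·W_in = 0.56·134 = 75.04 J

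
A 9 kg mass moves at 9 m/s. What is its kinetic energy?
KE = ½mv² = ½(9)(9)² = 364.5 J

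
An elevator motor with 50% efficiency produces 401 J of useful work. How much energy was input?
W_in = W_out/η = 401/0.5 = 802.0 J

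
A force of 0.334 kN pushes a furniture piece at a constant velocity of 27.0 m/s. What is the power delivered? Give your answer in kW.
Convert to SI: F = 334.0 N, v = 27.0 m/s
P = Fv = (334.0)(27.0) = 9018.0 W = 9.018 kW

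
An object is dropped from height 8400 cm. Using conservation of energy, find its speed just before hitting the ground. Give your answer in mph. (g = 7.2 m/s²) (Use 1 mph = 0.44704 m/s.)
Convert to SI: h = 84.0 m
mgh = ½mv² ⇒ v = √(2gh) = √(2·7.2·84.0) = 34.7793 m/s = 77.8 mph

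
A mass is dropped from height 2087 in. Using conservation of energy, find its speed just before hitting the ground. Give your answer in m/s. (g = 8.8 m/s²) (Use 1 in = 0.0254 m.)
Convert to SI: h = 53.0098 m
mgh = ½mv² ⇒ v = √(2gh) = √(2·8.8·53.0098) = 30.54 m/s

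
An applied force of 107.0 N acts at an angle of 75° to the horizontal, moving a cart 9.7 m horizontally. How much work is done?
W = F·d·cosθ = (107.0)(9.7)cos(75°) = 268.6 J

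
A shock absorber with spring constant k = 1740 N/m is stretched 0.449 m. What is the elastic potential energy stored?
PE = ½kx² = ½(1740)(0.449)² = 175.4 J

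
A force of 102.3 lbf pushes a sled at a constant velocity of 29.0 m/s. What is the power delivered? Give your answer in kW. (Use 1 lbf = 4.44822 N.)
Convert to SI: F = 455.053 N, v = 29.0 m/s
P = Fv = (455.053)(29.0) = 13196.5 W = 13.2 kW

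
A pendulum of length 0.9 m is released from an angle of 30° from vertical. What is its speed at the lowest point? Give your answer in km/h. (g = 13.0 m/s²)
h = L(1 − cosθ) = 0.9(1 − cos30°) = 0.120577 m
v = √(2gh) = √(2·13.0·0.120577) = 1.77059 m/s = 6.374 km/h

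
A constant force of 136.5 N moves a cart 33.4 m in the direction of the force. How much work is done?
W = F·d = (136.5)(33.4) = 4559 J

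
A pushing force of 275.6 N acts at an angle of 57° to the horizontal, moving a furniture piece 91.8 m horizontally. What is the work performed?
W = F·d·cosθ = (275.6)(91.8)cos(57°) = 13780 J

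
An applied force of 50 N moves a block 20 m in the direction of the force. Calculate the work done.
W = F·d = (50)(20) = 1000 J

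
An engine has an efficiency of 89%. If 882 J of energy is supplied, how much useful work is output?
W_out = η·W_in = 0.89·882 = 784.98 J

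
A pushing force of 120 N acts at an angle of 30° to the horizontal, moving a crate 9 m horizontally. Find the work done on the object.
W = F·d·cosθ = (120)(9)cos(30°) = 935.3 J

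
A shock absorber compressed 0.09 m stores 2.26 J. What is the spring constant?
k = 2·PE/x² = 2·2.26/(0.09)² = 558.0 N/m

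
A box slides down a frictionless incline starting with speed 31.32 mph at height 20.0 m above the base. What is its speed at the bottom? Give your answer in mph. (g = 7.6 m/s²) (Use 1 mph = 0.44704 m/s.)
Convert to SI: v₀ = 14.0013 m/s, h = 20.0 m
½mv₀² + mgh = ½mv² ⇒ v = √(v₀² + 2gh) = √(14.0013² + 2·7.6·20.0) = 22.3615 m/s = 50.02 mph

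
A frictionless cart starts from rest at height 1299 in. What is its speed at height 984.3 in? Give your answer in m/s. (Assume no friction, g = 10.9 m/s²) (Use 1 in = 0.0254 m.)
Convert to SI: h₁−h₂ = 7.99338 m
mgh₁ = mgh₂ + ½mv² ⇒ v = √(2g(h₁−h₂)) = √(2·10.9·7.99338) = 13.2 m/s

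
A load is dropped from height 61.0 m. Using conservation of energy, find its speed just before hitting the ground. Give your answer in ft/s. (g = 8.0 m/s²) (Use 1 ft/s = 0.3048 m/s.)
mgh = ½mv² ⇒ v = √(2gh) = √(2·8.0·61.0) = 31.241 m/s = 102.5 ft/s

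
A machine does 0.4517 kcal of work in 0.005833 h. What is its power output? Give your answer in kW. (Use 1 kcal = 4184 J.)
Convert to SI: W = 1889.91 J, t = 20.9988 s
P = W/t = 1889.91/20.9988 = 90.001 W = 0.09 kW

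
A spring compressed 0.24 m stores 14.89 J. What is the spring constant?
k = 2·PE/x² = 2·14.89/(0.24)² = 517.0 N/m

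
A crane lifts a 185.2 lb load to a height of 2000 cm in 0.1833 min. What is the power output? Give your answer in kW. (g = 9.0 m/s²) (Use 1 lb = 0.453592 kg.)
Convert to SI: m = 84.0052 kg, h = 20.0 m, t = 10.998 s
P = mgh/t = (84.0052)(9.0)(20.0)/10.998 = 1374.88 W = 1.375 kW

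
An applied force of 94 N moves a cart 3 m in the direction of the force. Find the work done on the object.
W = F·d = (94)(3) = 282.0 J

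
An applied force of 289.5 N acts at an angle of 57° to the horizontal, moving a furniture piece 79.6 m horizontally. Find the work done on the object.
W = F·d·cosθ = (289.5)(79.6)cos(57°) = 12550 J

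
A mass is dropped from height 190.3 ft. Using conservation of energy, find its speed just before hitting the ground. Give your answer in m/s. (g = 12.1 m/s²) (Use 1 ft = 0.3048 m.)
Convert to SI: h = 58.0034 m
mgh = ½mv² ⇒ v = √(2gh) = √(2·12.1·58.0034) = 37.47 m/s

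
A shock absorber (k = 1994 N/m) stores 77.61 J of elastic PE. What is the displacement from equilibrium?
x = √(2·PE/k) = √(2·77.61/1994) = 0.279 m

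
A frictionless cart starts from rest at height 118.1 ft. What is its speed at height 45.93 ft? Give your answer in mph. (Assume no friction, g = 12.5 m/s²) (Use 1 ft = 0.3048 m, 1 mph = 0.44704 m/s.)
Convert to SI: h₁−h₂ = 21.9974 m
mgh₁ = mgh₂ + ½mv² ⇒ v = √(2g(h₁−h₂)) = √(2·12.5·21.9974) = 23.4507 m/s = 52.46 mph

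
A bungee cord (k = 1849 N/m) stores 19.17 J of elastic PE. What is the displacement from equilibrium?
x = √(2·PE/k) = √(2·19.17/1849) = 0.144 m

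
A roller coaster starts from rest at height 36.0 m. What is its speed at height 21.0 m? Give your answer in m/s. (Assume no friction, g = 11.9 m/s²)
mgh₁ = mgh₂ + ½mv² ⇒ v = √(2g(h₁−h₂)) = √(2·11.9·15.0) = 18.89 m/s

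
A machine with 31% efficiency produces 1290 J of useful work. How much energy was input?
W_in = W_out/η = 1290/0.31 = 4161 J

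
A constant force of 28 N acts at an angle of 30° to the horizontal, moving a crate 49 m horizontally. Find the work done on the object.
W = F·d·cosθ = (28)(49)cos(30°) = 1188 J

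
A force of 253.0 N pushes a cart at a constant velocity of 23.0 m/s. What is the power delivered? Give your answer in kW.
P = Fv = (253.0)(23.0) = 5819.0 W = 5.819 kW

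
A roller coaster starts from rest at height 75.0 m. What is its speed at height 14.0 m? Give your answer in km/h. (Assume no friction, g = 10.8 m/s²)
mgh₁ = mgh₂ + ½mv² ⇒ v = √(2g(h₁−h₂)) = √(2·10.8·61.0) = 36.2988 m/s = 130.7 km/h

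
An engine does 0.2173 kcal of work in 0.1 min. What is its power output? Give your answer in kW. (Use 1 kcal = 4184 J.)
Convert to SI: W = 909.183 J, t = 6.0 s
P = W/t = 909.183/6.0 = 151.531 W = 0.1515 kW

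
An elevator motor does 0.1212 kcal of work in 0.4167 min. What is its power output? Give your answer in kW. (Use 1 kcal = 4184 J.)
Convert to SI: W = 507.101 J, t = 25.002 s
P = W/t = 507.101/25.002 = 20.2824 W = 0.02028 kW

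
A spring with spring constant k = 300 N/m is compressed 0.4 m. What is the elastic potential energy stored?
PE = ½kx² = ½(300)(0.4)² = 24.0 J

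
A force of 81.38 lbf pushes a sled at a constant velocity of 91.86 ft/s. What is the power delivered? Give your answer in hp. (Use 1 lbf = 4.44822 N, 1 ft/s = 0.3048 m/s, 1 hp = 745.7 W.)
Convert to SI: F = 361.996 N, v = 27.9989 m/s
P = Fv = (361.996)(27.9989) = 10135.5 W = 13.59 hp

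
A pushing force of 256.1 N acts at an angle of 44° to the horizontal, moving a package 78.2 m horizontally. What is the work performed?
W = F·d·cosθ = (256.1)(78.2)cos(44°) = 14410 J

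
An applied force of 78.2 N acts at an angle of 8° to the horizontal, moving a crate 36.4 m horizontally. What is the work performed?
W = F·d·cosθ = (78.2)(36.4)cos(8°) = 2819 J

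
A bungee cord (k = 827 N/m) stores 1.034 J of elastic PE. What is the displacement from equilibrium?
x = √(2·PE/k) = √(2·1.034/827) = 0.05001 m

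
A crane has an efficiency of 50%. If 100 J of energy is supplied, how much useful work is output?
W_out = η·W_in = 0.5·100 = 50.0 J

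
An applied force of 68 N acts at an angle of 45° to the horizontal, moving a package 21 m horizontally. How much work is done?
W = F·d·cosθ = (68)(21)cos(45°) = 1010 J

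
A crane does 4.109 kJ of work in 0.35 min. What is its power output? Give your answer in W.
Convert to SI: W = 4109.0 J, t = 21.0 s
P = W/t = 4109.0/21.0 = 195.7 W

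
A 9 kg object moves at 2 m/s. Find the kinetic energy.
KE = ½mv² = ½(9)(2)² = 18.0 J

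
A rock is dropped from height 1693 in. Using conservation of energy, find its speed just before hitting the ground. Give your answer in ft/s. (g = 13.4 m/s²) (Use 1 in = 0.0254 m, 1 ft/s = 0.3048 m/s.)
Convert to SI: h = 43.0022 m
mgh = ½mv² ⇒ v = √(2gh) = √(2·13.4·43.0022) = 33.9479 m/s = 111.4 ft/s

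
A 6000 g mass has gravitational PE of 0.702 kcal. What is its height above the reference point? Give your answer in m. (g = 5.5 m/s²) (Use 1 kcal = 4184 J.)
Convert to SI: m = 6.0 kg, PE = 2937.17 J
h = PE/(mg) = 2937.17/(6.0·5.5) = 89.01 m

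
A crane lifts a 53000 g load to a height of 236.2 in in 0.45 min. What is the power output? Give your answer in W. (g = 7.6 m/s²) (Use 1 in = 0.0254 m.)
Convert to SI: m = 53.0 kg, h = 5.99948 m, t = 27.0 s
P = mgh/t = (53.0)(7.6)(5.99948)/27.0 = 89.5 W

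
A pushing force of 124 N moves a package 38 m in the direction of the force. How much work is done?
W = F·d = (124)(38) = 4712 J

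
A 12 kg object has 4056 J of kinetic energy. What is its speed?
v = √(2·KE/m) = √(2·4056/12) = 26.0 m/s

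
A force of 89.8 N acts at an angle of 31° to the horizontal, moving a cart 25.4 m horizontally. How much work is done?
W = F·d·cosθ = (89.8)(25.4)cos(31°) = 1955 J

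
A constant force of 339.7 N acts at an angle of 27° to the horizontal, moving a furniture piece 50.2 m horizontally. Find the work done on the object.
W = F·d·cosθ = (339.7)(50.2)cos(27°) = 15190 J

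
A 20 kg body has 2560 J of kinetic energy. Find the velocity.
v = √(2·KE/m) = √(2·2560/20) = 16.0 m/s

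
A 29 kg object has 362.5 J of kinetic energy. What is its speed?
v = √(2·KE/m) = √(2·362.5/29) = 5.0 m/s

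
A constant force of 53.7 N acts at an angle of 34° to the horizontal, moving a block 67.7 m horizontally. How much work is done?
W = F·d·cosθ = (53.7)(67.7)cos(34°) = 3014 J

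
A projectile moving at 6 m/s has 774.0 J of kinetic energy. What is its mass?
m = 2·KE/v² = 2·774.0/(6)² = 43.0 kg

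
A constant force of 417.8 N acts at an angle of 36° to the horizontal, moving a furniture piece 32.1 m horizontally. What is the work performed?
W = F·d·cosθ = (417.8)(32.1)cos(36°) = 10850 J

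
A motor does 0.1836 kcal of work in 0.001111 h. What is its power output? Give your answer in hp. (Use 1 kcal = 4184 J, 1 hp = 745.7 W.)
Convert to SI: W = 768.182 J, t = 3.9996 s
P = W/t = 768.182/3.9996 = 192.065 W = 0.2576 hp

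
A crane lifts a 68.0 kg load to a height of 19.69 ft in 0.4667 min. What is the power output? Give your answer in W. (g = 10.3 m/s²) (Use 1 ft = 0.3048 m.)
Convert to SI: m = 68.0 kg, h = 6.00151 m, t = 28.002 s
P = mgh/t = (68.0)(10.3)(6.00151)/28.002 = 150.1 W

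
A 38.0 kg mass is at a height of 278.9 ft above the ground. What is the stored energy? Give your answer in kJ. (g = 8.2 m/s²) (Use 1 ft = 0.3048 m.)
Convert to SI: m = 38.0 kg, h = 85.0087 m
PE = mgh = (38.0)(8.2)(85.0087) = 26488.7 J = 26.49 kJ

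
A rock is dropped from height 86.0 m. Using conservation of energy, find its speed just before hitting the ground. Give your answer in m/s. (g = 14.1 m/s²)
mgh = ½mv² ⇒ v = √(2gh) = √(2·14.1·86.0) = 49.25 m/s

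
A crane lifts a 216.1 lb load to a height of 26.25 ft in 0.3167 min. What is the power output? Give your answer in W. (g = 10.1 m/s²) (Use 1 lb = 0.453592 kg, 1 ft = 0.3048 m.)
Convert to SI: m = 98.0212 kg, h = 8.001 m, t = 19.002 s
P = mgh/t = (98.0212)(10.1)(8.001)/19.002 = 416.9 W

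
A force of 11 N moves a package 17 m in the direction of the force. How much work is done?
W = F·d = (11)(17) = 187.0 J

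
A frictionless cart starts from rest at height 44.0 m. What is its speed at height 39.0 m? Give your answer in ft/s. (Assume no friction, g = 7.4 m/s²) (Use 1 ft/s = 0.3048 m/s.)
mgh₁ = mgh₂ + ½mv² ⇒ v = √(2g(h₁−h₂)) = √(2·7.4·5.0) = 8.60233 m/s = 28.22 ft/s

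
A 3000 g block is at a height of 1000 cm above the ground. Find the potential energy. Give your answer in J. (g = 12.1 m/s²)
Convert to SI: m = 3.0 kg, h = 10.0 m
PE = mgh = (3.0)(12.1)(10.0) = 363.0 J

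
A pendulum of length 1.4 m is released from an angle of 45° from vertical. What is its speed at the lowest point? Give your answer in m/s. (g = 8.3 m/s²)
h = L(1 − cosθ) = 1.4(1 − cos45°) = 0.410051 m
v = √(2gh) = √(2·8.3·0.410051) = 2.609 m/s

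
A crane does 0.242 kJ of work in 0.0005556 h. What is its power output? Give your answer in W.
Convert to SI: W = 242.0 J, t = 2.00016 s
P = W/t = 242.0/2.00016 = 121.0 W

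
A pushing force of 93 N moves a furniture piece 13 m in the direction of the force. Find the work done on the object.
W = F·d = (93)(13) = 1209 J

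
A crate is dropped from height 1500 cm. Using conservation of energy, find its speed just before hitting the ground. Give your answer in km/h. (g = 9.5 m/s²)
Convert to SI: h = 15.0 m
mgh = ½mv² ⇒ v = √(2gh) = √(2·9.5·15.0) = 16.8819 m/s = 60.77 km/h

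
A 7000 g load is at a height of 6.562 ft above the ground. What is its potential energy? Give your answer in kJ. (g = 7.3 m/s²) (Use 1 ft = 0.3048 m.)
Convert to SI: m = 7.0 kg, h = 2.0001 m
PE = mgh = (7.0)(7.3)(2.0001) = 102.205 J = 0.1022 kJ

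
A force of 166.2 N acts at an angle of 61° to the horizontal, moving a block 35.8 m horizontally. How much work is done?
W = F·d·cosθ = (166.2)(35.8)cos(61°) = 2885 J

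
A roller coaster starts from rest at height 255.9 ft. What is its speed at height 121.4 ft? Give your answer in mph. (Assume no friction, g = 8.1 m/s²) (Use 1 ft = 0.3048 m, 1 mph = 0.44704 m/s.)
Convert to SI: h₁−h₂ = 40.9956 m
mgh₁ = mgh₂ + ½mv² ⇒ v = √(2g(h₁−h₂)) = √(2·8.1·40.9956) = 25.7707 m/s = 57.65 mph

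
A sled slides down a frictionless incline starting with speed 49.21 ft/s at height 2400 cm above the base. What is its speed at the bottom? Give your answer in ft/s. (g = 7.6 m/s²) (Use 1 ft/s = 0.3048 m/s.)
Convert to SI: v₀ = 14.9992 m/s, h = 24.0 m
½mv₀² + mgh = ½mv² ⇒ v = √(v₀² + 2gh) = √(14.9992² + 2·7.6·24.0) = 24.2853 m/s = 79.68 ft/s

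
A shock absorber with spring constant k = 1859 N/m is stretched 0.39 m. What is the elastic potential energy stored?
PE = ½kx² = ½(1859)(0.39)² = 141.4 J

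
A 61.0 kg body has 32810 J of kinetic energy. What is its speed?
v = √(2·KE/m) = √(2·32810/61.0) = 32.8 m/s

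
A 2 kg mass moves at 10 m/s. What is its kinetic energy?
KE = ½mv² = ½(2)(10)² = 100.0 J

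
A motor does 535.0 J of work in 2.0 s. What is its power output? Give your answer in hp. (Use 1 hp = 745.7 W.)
P = W/t = 535.0/2.0 = 267.5 W = 0.3587 hp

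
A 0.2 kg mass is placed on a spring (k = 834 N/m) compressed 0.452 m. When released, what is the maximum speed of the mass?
½kx² = ½mv² ⇒ v = x√(k/m) = (0.452)√(834/0.2) = 29.19 m/s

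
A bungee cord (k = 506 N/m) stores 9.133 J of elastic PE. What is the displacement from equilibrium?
x = √(2·PE/k) = √(2·9.133/506) = 0.19 m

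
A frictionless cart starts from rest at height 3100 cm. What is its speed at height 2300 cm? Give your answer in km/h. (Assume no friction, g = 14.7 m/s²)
Convert to SI: h₁−h₂ = 8.0 m
mgh₁ = mgh₂ + ½mv² ⇒ v = √(2g(h₁−h₂)) = √(2·14.7·8.0) = 15.3362 m/s = 55.21 km/h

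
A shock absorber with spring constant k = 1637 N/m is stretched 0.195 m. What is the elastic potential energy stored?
PE = ½kx² = ½(1637)(0.195)² = 31.12 J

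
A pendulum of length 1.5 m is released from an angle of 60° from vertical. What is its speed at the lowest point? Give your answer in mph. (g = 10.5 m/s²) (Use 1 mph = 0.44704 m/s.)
h = L(1 − cosθ) = 1.5(1 − cos60°) = 0.75 m
v = √(2gh) = √(2·10.5·0.75) = 3.96863 m/s = 8.878 mph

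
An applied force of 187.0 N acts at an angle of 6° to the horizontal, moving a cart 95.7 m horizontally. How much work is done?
W = F·d·cosθ = (187.0)(95.7)cos(6°) = 17800 J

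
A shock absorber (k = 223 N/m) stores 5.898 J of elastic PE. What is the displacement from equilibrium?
x = √(2·PE/k) = √(2·5.898/223) = 0.23 m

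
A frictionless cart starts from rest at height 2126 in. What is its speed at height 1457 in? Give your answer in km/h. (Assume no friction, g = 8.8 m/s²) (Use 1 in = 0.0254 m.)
Convert to SI: h₁−h₂ = 16.9926 m
mgh₁ = mgh₂ + ½mv² ⇒ v = √(2g(h₁−h₂)) = √(2·8.8·16.9926) = 17.2936 m/s = 62.26 km/h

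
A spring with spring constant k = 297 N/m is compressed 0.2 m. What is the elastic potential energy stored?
PE = ½kx² = ½(297)(0.2)² = 5.94 J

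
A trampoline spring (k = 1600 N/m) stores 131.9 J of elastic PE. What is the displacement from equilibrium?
x = √(2·PE/k) = √(2·131.9/1600) = 0.406 m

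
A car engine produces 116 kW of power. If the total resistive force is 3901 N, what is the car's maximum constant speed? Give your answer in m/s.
P = Fv ⇒ v = P/F = 116000 W/3901.0 N = 29.74 m/s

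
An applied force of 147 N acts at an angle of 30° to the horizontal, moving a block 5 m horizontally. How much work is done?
W = F·d·cosθ = (147)(5)cos(30°) = 636.5 J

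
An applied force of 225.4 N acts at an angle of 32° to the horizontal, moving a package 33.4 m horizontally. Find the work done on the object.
W = F·d·cosθ = (225.4)(33.4)cos(32°) = 6384 J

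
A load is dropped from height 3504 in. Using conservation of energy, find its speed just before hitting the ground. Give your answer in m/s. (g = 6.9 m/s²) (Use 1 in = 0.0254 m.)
Convert to SI: h = 89.0016 m
mgh = ½mv² ⇒ v = √(2gh) = √(2·6.9·89.0016) = 35.05 m/s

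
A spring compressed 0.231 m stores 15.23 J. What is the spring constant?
k = 2·PE/x² = 2·15.23/(0.231)² = 570.8 N/m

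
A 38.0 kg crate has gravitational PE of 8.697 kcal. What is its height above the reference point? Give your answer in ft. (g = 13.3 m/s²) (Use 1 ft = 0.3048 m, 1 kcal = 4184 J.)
Convert to SI: m = 38.0 kg, PE = 36388.2 J
h = PE/(mg) = 36388.2/(38.0·13.3) = 71.9989 m = 236.2 ft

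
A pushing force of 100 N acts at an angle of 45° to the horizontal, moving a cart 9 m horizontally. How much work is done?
W = F·d·cosθ = (100)(9)cos(45°) = 636.4 J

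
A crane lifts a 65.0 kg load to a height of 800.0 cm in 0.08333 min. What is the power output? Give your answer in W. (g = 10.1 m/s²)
Convert to SI: m = 65.0 kg, h = 8.0 m, t = 4.9998 s
P = mgh/t = (65.0)(10.1)(8.0)/4.9998 = 1050 W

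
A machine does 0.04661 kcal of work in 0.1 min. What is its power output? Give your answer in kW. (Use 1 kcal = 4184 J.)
Convert to SI: W = 195.016 J, t = 6.0 s
P = W/t = 195.016/6.0 = 32.5027 W = 0.0325 kW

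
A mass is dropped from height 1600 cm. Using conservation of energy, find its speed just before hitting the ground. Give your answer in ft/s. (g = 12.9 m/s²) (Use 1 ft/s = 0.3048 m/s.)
Convert to SI: h = 16.0 m
mgh = ½mv² ⇒ v = √(2gh) = √(2·12.9·16.0) = 20.3175 m/s = 66.66 ft/s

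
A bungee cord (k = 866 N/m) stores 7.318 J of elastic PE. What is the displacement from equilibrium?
x = √(2·PE/k) = √(2·7.318/866) = 0.13 m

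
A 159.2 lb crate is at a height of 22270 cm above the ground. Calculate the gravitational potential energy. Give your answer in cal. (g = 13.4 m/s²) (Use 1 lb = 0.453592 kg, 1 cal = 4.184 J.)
Convert to SI: m = 72.2118 kg, h = 222.7 m
PE = mgh = (72.2118)(13.4)(222.7) = 215493 J = 51500 cal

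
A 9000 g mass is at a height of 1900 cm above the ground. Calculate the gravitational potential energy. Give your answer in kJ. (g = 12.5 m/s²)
Convert to SI: m = 9.0 kg, h = 19.0 m
PE = mgh = (9.0)(12.5)(19.0) = 2137.5 J = 2.138 kJ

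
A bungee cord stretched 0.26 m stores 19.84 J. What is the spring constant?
k = 2·PE/x² = 2·19.84/(0.26)² = 587.0 N/m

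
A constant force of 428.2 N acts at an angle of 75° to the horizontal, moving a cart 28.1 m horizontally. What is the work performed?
W = F·d·cosθ = (428.2)(28.1)cos(75°) = 3114 J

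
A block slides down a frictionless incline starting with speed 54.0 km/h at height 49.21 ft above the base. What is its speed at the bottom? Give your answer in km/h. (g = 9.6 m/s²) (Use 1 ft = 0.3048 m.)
Convert to SI: v₀ = 15.0 m/s, h = 14.9992 m
½mv₀² + mgh = ½mv² ⇒ v = √(v₀² + 2gh) = √(15.0² + 2·9.6·14.9992) = 22.6492 m/s = 81.54 km/h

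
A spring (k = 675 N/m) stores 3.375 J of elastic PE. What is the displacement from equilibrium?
x = √(2·PE/k) = √(2·3.375/675) = 0.1 m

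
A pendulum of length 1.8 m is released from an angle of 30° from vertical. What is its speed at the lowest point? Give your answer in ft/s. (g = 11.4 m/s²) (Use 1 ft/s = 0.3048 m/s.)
h = L(1 − cosθ) = 1.8(1 − cos30°) = 0.241154 m
v = √(2gh) = √(2·11.4·0.241154) = 2.34485 m/s = 7.693 ft/s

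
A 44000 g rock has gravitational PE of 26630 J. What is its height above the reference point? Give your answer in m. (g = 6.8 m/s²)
Convert to SI: m = 44.0 kg, PE = 26630.0 J
h = PE/(mg) = 26630.0/(44.0·6.8) = 89.0 m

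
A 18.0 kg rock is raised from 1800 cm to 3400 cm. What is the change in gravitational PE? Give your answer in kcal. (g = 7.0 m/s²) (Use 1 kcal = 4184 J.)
Convert to SI: m = 18.0 kg, Δh = 16.0 m
ΔPE = mgΔh = (18.0)(7.0)(16.0) = 2016.0 J = 0.4818 kcal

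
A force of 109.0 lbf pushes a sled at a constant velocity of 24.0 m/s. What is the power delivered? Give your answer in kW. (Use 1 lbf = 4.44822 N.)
Convert to SI: F = 484.856 N, v = 24.0 m/s
P = Fv = (484.856)(24.0) = 11636.5 W = 11.64 kW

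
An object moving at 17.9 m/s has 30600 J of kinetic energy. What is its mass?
m = 2·KE/v² = 2·30600/(17.9)² = 191.0 kg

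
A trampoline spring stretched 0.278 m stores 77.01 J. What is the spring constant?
k = 2·PE/x² = 2·77.01/(0.278)² = 1993 N/m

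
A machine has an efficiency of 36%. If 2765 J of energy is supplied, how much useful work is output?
W_out = η·W_in = 0.36·2765 = 995.4 J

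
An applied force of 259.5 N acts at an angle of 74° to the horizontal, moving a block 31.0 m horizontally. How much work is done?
W = F·d·cosθ = (259.5)(31.0)cos(74°) = 2217 J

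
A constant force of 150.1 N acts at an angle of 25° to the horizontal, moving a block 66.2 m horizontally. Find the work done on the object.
W = F·d·cosθ = (150.1)(66.2)cos(25°) = 9006 J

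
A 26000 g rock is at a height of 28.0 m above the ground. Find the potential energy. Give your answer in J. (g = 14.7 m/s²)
Convert to SI: m = 26.0 kg, h = 28.0 m
PE = mgh = (26.0)(14.7)(28.0) = 10700 J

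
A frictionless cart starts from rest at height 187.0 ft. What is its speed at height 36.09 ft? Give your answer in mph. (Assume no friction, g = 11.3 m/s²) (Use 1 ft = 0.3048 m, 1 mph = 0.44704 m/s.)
Convert to SI: h₁−h₂ = 45.9974 m
mgh₁ = mgh₂ + ½mv² ⇒ v = √(2g(h₁−h₂)) = √(2·11.3·45.9974) = 32.2419 m/s = 72.12 mph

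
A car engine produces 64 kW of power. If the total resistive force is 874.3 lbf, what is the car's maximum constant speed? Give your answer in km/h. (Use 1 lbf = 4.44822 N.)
Convert to SI: F = 3889.08 N
P = Fv ⇒ v = P/F = 64000 W/3889.08 N = 16.4563 m/s = 59.24 km/h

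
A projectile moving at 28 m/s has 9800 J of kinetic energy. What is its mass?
m = 2·KE/v² = 2·9800/(28)² = 25.0 kg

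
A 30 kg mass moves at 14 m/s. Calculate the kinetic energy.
KE = ½mv² = ½(30)(14)² = 2940.0 J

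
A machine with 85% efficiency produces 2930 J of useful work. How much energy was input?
W_in = W_out/η = 2930/0.85 = 3447 J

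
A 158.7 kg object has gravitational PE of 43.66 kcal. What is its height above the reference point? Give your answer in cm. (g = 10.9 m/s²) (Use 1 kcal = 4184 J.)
Convert to SI: m = 158.7 kg, PE = 182673 J
h = PE/(mg) = 182673/(158.7·10.9) = 105.602 m = 10560 cm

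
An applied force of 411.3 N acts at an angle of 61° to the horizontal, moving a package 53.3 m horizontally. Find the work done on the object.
W = F·d·cosθ = (411.3)(53.3)cos(61°) = 10630 J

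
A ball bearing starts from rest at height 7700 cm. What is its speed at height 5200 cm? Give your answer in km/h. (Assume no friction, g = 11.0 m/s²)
Convert to SI: h₁−h₂ = 25.0 m
mgh₁ = mgh₂ + ½mv² ⇒ v = √(2g(h₁−h₂)) = √(2·11.0·25.0) = 23.4521 m/s = 84.43 km/h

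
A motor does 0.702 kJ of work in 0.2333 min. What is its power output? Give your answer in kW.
Convert to SI: W = 702.0 J, t = 13.998 s
P = W/t = 702.0/13.998 = 50.15 W = 0.05015 kW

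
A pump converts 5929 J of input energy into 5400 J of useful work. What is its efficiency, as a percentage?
η = W_out/W_in = 5400/5929 = 91.08%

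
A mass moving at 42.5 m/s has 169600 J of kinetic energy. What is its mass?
m = 2·KE/v² = 2·169600/(42.5)² = 187.8 kg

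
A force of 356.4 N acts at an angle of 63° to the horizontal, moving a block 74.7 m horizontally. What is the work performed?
W = F·d·cosθ = (356.4)(74.7)cos(63°) = 12090 J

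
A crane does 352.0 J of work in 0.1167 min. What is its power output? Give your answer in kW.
Convert to SI: W = 352.0 J, t = 7.002 s
P = W/t = 352.0/7.002 = 50.2714 W = 0.05027 kW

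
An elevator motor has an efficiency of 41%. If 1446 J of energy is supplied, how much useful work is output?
W_out = η·W_in = 0.41·1446 = 592.86 J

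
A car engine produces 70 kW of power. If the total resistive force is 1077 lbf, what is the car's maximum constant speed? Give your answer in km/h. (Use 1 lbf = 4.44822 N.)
Convert to SI: F = 4790.73 N
P = Fv ⇒ v = P/F = 70000 W/4790.73 N = 14.6115 m/s = 52.6 km/h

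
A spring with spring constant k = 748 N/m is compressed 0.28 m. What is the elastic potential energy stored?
PE = ½kx² = ½(748)(0.28)² = 29.32 J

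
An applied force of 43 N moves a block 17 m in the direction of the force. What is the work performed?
W = F·d = (43)(17) = 731.0 J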